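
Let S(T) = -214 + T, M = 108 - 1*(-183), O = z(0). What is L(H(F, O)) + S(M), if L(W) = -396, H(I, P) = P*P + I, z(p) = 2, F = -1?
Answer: -319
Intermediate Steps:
O = 2
M = 291 (M = 108 + 183 = 291)
H(I, P) = I + P² (H(I, P) = P² + I = I + P²)
L(H(F, O)) + S(M) = -396 + (-214 + 291) = -396 + 77 = -319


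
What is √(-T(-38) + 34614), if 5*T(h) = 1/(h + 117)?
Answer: √5400648955/395 ≈ 186.05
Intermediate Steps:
T(h) = 1/(5*(117 + h)) (T(h) = 1/(5*(h + 117)) = 1/(5*(117 + h)))
√(-T(-38) + 34614) = √(-1/(5*(117 - 38)) + 34614) = √(-1/(5*79) + 34614) = √(-1*1/395 + 34614) = √(-1/395 + 34614) = √(13672529/395) = √5400648955/395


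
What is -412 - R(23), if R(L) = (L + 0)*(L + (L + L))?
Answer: -1999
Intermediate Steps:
R(L) = 3*L² (R(L) = L*(L + 2*L) = L*(3*L) = 3*L²)
-412 - R(23) = -412 - 3*23² = -412 - 3*529 = -412 - 1*1587 = -412 - 1587 = -1999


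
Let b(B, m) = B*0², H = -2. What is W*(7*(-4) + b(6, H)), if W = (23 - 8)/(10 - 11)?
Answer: 420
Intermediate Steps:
b(B, m) = 0 (b(B, m) = B*0 = 0)
W = -15 (W = 15/(-1) = 15*(-1) = -15)
W*(7*(-4) + b(6, H)) = -15*(7*(-4) + 0) = -15*(-28 + 0) = -15*(-28) = 420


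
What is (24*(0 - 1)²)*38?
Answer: 912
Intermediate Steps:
(24*(0 - 1)²)*38 = (24*(-1)²)*38 = (24*1)*38 = 24*38 = 912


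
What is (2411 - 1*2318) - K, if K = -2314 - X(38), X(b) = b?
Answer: 2445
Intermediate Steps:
K = -2352 (K = -2314 - 1*38 = -2314 - 38 = -2352)
(2411 - 1*2318) - K = (2411 - 1*2318) - 1*(-2352) = (2411 - 2318) + 2352 = 93 + 2352 = 2445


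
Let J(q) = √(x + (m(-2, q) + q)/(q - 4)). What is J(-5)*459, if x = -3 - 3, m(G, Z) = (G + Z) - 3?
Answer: 153*I*√39 ≈ 955.48*I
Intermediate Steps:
m(G, Z) = -3 + G + Z
x = -6
J(q) = √(-6 + (-5 + 2*q)/(-4 + q)) (J(q) = √(-6 + ((-3 - 2 + q) + q)/(q - 4)) = √(-6 + ((-5 + q) + q)/(-4 + q)) = √(-6 + (-5 + 2*q)/(-4 + q)))
J(-5)*459 = √((19 - 4*(-5))/(-4 - 5))*459 = √((19 + 20)/(-9))*459 = √(-⅑*39)*459 = √(-13/3)*459 = (I*√39/3)*459 = 153*I*√39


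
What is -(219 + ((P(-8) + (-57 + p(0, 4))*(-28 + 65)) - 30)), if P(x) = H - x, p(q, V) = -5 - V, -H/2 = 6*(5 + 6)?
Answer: 2377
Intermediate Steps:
H = -132 (H = -12*(5 + 6) = -12*11 = -2*66 = -132)
P(x) = -132 - x
-(219 + ((P(-8) + (-57 + p(0, 4))*(-28 + 65)) - 30)) = -(219 + (((-132 - 1*(-8)) + (-57 + (-5 - 1*4))*(-28 + 65)) - 30)) = -(219 + (((-132 + 8) + (-57 + (-5 - 4))*37) - 30)) = -(219 + ((-124 + (-57 - 9)*37) - 30)) = -(219 + ((-124 - 66*37) - 30)) = -(219 + ((-124 - 2442) - 30)) = -(219 + (-2566 - 30)) = -(219 - 2596) = -1*(-2377) = 2377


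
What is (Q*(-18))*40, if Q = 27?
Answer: -19440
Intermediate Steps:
(Q*(-18))*40 = (27*(-18))*40 = -486*40 = -19440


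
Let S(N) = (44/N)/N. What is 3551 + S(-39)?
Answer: 5401115/1521 ≈ 3551.0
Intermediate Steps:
S(N) = 44/N²
3551 + S(-39) = 3551 + 44/(-39)² = 3551 + 44*(1/1521) = 3551 + 44/1521 = 5401115/1521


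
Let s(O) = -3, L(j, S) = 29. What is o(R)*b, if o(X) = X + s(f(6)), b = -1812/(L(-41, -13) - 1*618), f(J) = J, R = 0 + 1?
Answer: -3624/589 ≈ -6.1528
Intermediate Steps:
R = 1
b = 1812/589 (b = -1812/(29 - 1*618) = -1812/(29 - 618) = -1812/(-589) = -1812*(-1/589) = 1812/589 ≈ 3.0764)
o(X) = -3 + X (o(X) = X - 3 = -3 + X)
o(R)*b = (-3 + 1)*(1812/589) = -2*1812/589 = -3624/589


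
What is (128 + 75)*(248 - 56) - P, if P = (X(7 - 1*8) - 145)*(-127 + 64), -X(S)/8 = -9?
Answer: 34377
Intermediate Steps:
X(S) = 72 (X(S) = -8*(-9) = 72)
P = 4599 (P = (72 - 145)*(-127 + 64) = -73*(-63) = 4599)
(128 + 75)*(248 - 56) - P = (128 + 75)*(248 - 56) - 1*4599 = 203*192 - 4599 = 38976 - 4599 = 34377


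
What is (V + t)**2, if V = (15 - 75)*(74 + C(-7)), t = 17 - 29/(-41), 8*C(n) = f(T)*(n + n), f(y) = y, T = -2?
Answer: 36071125776/1681 ≈ 2.1458e+7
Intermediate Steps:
C(n) = -n/2 (C(n) = (-2*(n + n))/8 = (-4*n)/8 = -n/2)
t = 726/41 (t = 17 - 29*(-1)/41 = 17 - 1*(-29/41) = 17 + 29/41 = 726/41 ≈ 17.707)
V = -4650 (V = (15 - 75)*(74 - 1/2*(-7)) = -60*(74 + 7/2) = -60*155/2 = -4650)
(V + t)**2 = (-4650 + 726/41)**2 = (-189924/41)**2 = 36071125776/1681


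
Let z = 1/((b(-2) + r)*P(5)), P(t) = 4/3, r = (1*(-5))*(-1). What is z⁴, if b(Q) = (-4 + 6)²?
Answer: 1/20736 ≈ 4.8225e-5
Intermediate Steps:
r = 5 (r = -5*(-1) = 5)
b(Q) = 4 (b(Q) = 2² = 4)
P(t) = 4/3 (P(t) = 4*(⅓) = 4/3)
z = 1/12 (z = 1/((4 + 5)*(4/3)) = (¾)/9 = (⅑)*(¾) = 1/12 ≈ 0.083333)
z⁴ = (1/12)⁴ = 1/20736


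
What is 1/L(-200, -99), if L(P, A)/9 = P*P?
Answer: 1/360000 ≈ 2.7778e-6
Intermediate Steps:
L(P, A) = 9*P² (L(P, A) = 9*(P*P) = 9*P²)
1/L(-200, -99) = 1/(9*(-200)²) = 1/(9*40000) = 1/360000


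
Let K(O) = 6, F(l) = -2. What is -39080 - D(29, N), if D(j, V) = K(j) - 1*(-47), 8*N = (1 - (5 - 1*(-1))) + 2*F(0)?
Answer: -39133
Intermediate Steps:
N = -9/8 (N = ((1 - (5 - 1*(-1))) + 2*(-2))/8 = ((1 - (5 + 1)) - 4)/8 = ((1 - 1*6) - 4)/8 = ((1 - 6) - 4)/8 = (-5 - 4)/8 = (1/8)*(-9) = -9/8 ≈ -1.1250)
D(j, V) = 53 (D(j, V) = 6 - 1*(-47) = 6 + 47 = 53)
-39080 - D(29, N) = -39080 - 1*53 = -39080 - 53 = -39133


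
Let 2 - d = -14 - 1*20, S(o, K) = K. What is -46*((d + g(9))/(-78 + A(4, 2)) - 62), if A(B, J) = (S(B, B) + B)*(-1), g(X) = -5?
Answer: 123349/43 ≈ 2868.6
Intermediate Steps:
d = 36 (d = 2 - (-14 - 1*20) = 2 - (-14 - 20) = 2 - 1*(-34) = 2 + 34 = 36)
A(B, J) = -2*B (A(B, J) = (B + B)*(-1) = (2*B)*(-1) = -2*B)
-46*((d + g(9))/(-78 + A(4, 2)) - 62) = -46*((36 - 5)/(-78 - 2*4) - 62) = -46*(31/(-78 - 8) - 62) = -46*(31/(-86) - 62) = -46*(31*(-1/86) - 62) = -46*(-31/86 - 62) = -46*(-5363/86) = 123349/43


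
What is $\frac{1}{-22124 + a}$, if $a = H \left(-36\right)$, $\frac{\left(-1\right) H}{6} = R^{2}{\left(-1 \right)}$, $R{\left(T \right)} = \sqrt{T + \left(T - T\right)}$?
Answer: $- \frac{1}{22340} \approx -4.4763 \cdot 10^{-5}$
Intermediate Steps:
$R{\left(T \right)} = \sqrt{T}$ ($R{\left(T \right)} = \sqrt{T + 0} = \sqrt{T}$)
$H = 6$ ($H = - 6 \left(\sqrt{-1}\right)^{2} = - 6 i^{2} = \left(-6\right) \left(-1\right) = 6$)
$a = -216$ ($a = 6 \left(-36\right) = -216$)
$\frac{1}{-22124 + a} = \frac{1}{-22124 - 216} = \frac{1}{-22340} = - \frac{1}{22340}$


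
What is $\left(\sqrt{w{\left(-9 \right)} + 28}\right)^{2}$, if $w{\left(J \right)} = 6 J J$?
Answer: $514$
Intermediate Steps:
$w{\left(J \right)} = 6 J^{2}$
$\left(\sqrt{w{\left(-9 \right)} + 28}\right)^{2} = \left(\sqrt{6 \left(-9\right)^{2} + 28}\right)^{2} = \left(\sqrt{6 \cdot 81 + 28}\right)^{2} = \left(\sqrt{486 + 28}\right)^{2} = \left(\sqrt{514}\right)^{2} = 514$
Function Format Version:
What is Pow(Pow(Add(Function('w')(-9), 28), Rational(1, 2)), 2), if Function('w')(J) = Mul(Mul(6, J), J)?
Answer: 514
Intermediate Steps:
Function('w')(J) = Mul(6, Pow(J, 2))
Pow(Pow(Add(Function('w')(-9), 28), Rational(1, 2)), 2) = Pow(Pow(Add(Mul(6, Pow(-9, 2)), 28), Rational(1, 2)), 2) = Pow(Pow(Add(Mul(6, 81), 28), Rational(1, 2)), 2) = Pow(Pow(Add(486, 28), Rational(1, 2)), 2) = Pow(Pow(514, Rational(1, 2)), 2) = 514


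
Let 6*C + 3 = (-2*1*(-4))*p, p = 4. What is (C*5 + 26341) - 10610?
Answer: 94531/6 ≈ 15755.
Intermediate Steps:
C = 29/6 (C = -1/2 + ((-2*1*(-4))*4)/6 = -1/2 + (-2*(-4)*4)/6 = -1/2 + (8*4)/6 = -1/2 + (1/6)*32 = -1/2 + 16/3 = 29/6 ≈ 4.8333)
(C*5 + 26341) - 10610 = ((29/6)*5 + 26341) - 10610 = (145/6 + 26341) - 10610 = 158191/6 - 10610 = 94531/6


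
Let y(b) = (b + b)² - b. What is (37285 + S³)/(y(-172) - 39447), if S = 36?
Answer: 83941/79061 ≈ 1.0617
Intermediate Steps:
y(b) = -b + 4*b² (y(b) = (2*b)² - b = 4*b² - b = -b + 4*b²)
(37285 + S³)/(y(-172) - 39447) = (37285 + 36³)/(-172*(-1 + 4*(-172)) - 39447) = (37285 + 46656)/(-172*(-1 - 688) - 39447) = 83941/(-172*(-689) - 39447) = 83941/(118508 - 39447) = 83941/79061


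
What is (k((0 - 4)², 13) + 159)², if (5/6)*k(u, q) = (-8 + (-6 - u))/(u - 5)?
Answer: 2934369/121 ≈ 24251.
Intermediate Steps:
k(u, q) = 6*(-14 - u)/(5*(-5 + u)) (k(u, q) = 6*((-8 + (-6 - u))/(u - 5))/5 = 6*((-14 - u)/(-5 + u))/5 = 6*(-14 - u)/(5*(-5 + u)))
(k((0 - 4)², 13) + 159)² = (6*(-14 - (0 - 4)²)/(5*(-5 + (0 - 4)²)) + 159)² = (6*(-14 - 1*(-4)²)/(5*(-5 + (-4)²)) + 159)² = (6*(-14 - 1*16)/(5*(-5 + 16)) + 159)² = ((6/5)*(-14 - 16)/11 + 159)² = ((6/5)*(1/11)*(-30) + 159)² = (-36/11 + 159)² = (1713/11)² = 2934369/121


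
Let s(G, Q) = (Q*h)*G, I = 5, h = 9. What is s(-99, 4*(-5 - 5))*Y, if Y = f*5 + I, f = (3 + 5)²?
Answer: 11583000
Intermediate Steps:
f = 64 (f = 8² = 64)
s(G, Q) = 9*G*Q (s(G, Q) = (Q*9)*G = (9*Q)*G = 9*G*Q)
Y = 325 (Y = 64*5 + 5 = 320 + 5 = 325)
s(-99, 4*(-5 - 5))*Y = (9*(-99)*(4*(-5 - 5)))*325 = (9*(-99)*(4*(-10)))*325 = (9*(-99)*(-40))*325 = 35640*325 = 11583000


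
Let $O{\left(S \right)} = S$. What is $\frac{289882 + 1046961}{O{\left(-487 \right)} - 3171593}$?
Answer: $- \frac{1336843}{3172080} \approx -0.42144$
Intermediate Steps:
$\frac{289882 + 1046961}{O{\left(-487 \right)} - 3171593} = \frac{289882 + 1046961}{-487 - 3171593} = \frac{1336843}{-3172080} = 1336843 \left(- \frac{1}{3172080}\right) = - \frac{1336843}{3172080}$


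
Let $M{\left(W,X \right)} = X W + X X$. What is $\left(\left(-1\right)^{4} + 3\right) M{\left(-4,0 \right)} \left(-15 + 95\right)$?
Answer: $0$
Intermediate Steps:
$M{\left(W,X \right)} = X^{2} + W X$ ($M{\left(W,X \right)} = W X + X^{2} = X^{2} + W X$)
$\left(\left(-1\right)^{4} + 3\right) M{\left(-4,0 \right)} \left(-15 + 95\right) = \left(\left(-1\right)^{4} + 3\right) 0 \left(-4 + 0\right) \left(-15 + 95\right) = \left(1 + 3\right) 0 \left(-4\right) 80 = 4 \cdot 0 \cdot 80 = 0 \cdot 80 = 0$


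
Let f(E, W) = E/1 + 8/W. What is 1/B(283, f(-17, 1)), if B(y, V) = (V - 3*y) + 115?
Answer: -1/743 ≈ -0.0013459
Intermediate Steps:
f(E, W) = E + 8/W (f(E, W) = E*1 + 8/W = E + 8/W)
B(y, V) = 115 + V - 3*y
1/B(283, f(-17, 1)) = 1/(115 + (-17 + 8/1) - 3*283) = 1/(115 + (-17 + 8*1) - 849) = 1/(115 + (-17 + 8) - 849) = 1/(115 - 9 - 849) = 1/(-743) = -1/743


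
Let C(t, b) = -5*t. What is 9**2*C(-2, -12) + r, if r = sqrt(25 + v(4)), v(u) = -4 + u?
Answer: 815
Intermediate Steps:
r = 5 (r = sqrt(25 + (-4 + 4)) = sqrt(25 + 0) = sqrt(25) = 5)
9**2*C(-2, -12) + r = 9**2*(-5*(-2)) + 5 = 81*10 + 5 = 810 + 5 = 815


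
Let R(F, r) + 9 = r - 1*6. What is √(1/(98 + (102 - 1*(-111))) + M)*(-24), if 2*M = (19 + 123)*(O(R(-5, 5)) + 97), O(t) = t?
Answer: -48*√149361482/311 ≈ -1886.3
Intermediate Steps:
R(F, r) = -15 + r (R(F, r) = -9 + (r - 1*6) = -9 + (r - 6) = -9 + (-6 + r) = -15 + r)
M = 6177 (M = ((19 + 123)*((-15 + 5) + 97))/2 = (142*(-10 + 97))/2 = (142*87)/2 = (½)*12354 = 6177)
√(1/(98 + (102 - 1*(-111))) + M)*(-24) = √(1/(98 + (102 - 1*(-111))) + 6177)*(-24) = √(1/(98 + (102 + 111)) + 6177)*(-24) = √(1/(98 + 213) + 6177)*(-24) = √(1/311 + 6177)*(-24) = √(1921048/311)*(-24) = (2*√149361482/311)*(-24) = -48*√149361482/311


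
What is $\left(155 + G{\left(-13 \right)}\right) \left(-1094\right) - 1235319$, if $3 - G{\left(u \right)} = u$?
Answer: $-1422393$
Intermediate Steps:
$G{\left(u \right)} = 3 - u$
$\left(155 + G{\left(-13 \right)}\right) \left(-1094\right) - 1235319 = \left(155 + \left(3 - -13\right)\right) \left(-1094\right) - 1235319 = \left(155 + \left(3 + 13\right)\right) \left(-1094\right) - 1235319 = \left(155 + 16\right) \left(-1094\right) - 1235319 = 171 \left(-1094\right) - 1235319 = -187074 - 1235319 = -1422393$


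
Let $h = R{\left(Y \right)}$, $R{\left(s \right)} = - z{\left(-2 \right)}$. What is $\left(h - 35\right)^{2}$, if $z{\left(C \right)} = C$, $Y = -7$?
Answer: $1089$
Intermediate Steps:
$R{\left(s \right)} = 2$ ($R{\left(s \right)} = \left(-1\right) \left(-2\right) = 2$)
$h = 2$
$\left(h - 35\right)^{2} = \left(2 - 35\right)^{2} = \left(-33\right)^{2} = 1089$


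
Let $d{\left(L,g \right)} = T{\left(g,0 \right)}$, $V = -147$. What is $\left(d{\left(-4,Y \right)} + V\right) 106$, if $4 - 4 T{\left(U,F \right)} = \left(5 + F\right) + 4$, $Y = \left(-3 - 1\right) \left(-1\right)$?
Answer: $- \frac{31429}{2} \approx -15715.0$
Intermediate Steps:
$Y = 4$ ($Y = \left(-3 - 1\right) \left(-1\right) = \left(-4\right) \left(-1\right) = 4$)
$T{\left(U,F \right)} = - \frac{5}{4} - \frac{F}{4}$ ($T{\left(U,F \right)} = 1 - \frac{\left(5 + F\right) + 4}{4} = 1 - \frac{9 + F}{4} = 1 - \left(\frac{9}{4} + \frac{F}{4}\right) = - \frac{5}{4} - \frac{F}{4}$)
$d{\left(L,g \right)} = - \frac{5}{4}$ ($d{\left(L,g \right)} = - \frac{5}{4} - 0 = - \frac{5}{4} + 0 = - \frac{5}{4}$)
$\left(d{\left(-4,Y \right)} + V\right) 106 = \left(- \frac{5}{4} - 147\right) 106 = \left(- \frac{593}{4}\right) 106 = - \frac{31429}{2}$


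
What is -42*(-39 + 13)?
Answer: 1092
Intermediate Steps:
-42*(-39 + 13) = -42*(-26) = 1092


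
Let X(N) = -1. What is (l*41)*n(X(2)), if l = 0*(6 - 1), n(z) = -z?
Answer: 0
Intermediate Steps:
l = 0 (l = 0*5 = 0)
(l*41)*n(X(2)) = (0*41)*(-1*(-1)) = 0*1 = 0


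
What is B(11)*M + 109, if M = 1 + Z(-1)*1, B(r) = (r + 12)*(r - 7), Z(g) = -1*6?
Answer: -351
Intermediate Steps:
Z(g) = -6
B(r) = (-7 + r)*(12 + r) (B(r) = (12 + r)*(-7 + r) = (-7 + r)*(12 + r))
M = -5 (M = 1 - 6*1 = 1 - 6 = -5)
B(11)*M + 109 = (-84 + 11**2 + 5*11)*(-5) + 109 = (-84 + 121 + 55)*(-5) + 109 = 92*(-5) + 109 = -460 + 109 = -351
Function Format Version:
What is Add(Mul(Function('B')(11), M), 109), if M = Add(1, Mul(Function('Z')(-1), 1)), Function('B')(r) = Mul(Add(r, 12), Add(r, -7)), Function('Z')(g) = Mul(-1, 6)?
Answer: -351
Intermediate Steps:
Function('Z')(g) = -6
Function('B')(r) = Mul(Add(-7, r), Add(12, r)) (Function('B')(r) = Mul(Add(12, r), Add(-7, r)) = Mul(Add(-7, r), Add(12, r)))
M = -5 (M = Add(1, Mul(-6, 1)) = Add(1, -6) = -5)
Add(Mul(Function('B')(11), M), 109) = Add(Mul(Add(-84, Pow(11, 2), Mul(5, 11)), -5), 109) = Add(Mul(Add(-84, 121, 55), -5), 109) = Add(Mul(92, -5), 109) = Add(-460, 109) = -351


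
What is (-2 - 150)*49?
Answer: -7448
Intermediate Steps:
(-2 - 150)*49 = -152*49 = -7448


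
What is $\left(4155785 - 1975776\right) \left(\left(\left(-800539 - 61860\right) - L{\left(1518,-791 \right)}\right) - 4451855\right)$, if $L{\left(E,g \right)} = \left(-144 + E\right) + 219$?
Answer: $-11588594302623$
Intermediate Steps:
$L{\left(E,g \right)} = 75 + E$
$\left(4155785 - 1975776\right) \left(\left(\left(-800539 - 61860\right) - L{\left(1518,-791 \right)}\right) - 4451855\right) = \left(4155785 - 1975776\right) \left(\left(\left(-800539 - 61860\right) - \left(75 + 1518\right)\right) - 4451855\right) = 2180009 \left(\left(\left(-800539 - 61860\right) - 1593\right) - 4451855\right) = 2180009 \left(\left(-862399 - 1593\right) - 4451855\right) = 2180009 \left(-863992 - 4451855\right) = 2180009 \left(-5315847\right) = -11588594302623$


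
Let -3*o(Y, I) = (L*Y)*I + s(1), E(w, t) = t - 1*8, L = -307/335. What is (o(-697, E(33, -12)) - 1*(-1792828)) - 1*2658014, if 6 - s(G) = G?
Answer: -173046805/201 ≈ -8.6093e+5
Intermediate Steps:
L = -307/335 (L = -307*1/335 = -307/335 ≈ -0.91642)
s(G) = 6 - G
E(w, t) = -8 + t (E(w, t) = t - 8 = -8 + t)
o(Y, I) = -5/3 + 307*I*Y/1005 (o(Y, I) = -((-307*Y/335)*I + (6 - 1*1))/3 = -(-307*I*Y/335 + (6 - 1))/3 = -(-307*I*Y/335 + 5)/3 = -(5 - 307*I*Y/335)/3 = -5/3 + 307*I*Y/1005)
(o(-697, E(33, -12)) - 1*(-1792828)) - 1*2658014 = ((-5/3 + (307/1005)*(-8 - 12)*(-697)) - 1*(-1792828)) - 1*2658014 = ((-5/3 + (307/1005)*(-20)*(-697)) + 1792828) - 2658014 = ((-5/3 + 855916/201) + 1792828) - 2658014 = (855581/201 + 1792828) - 2658014 = 361214009/201 - 2658014 = -173046805/201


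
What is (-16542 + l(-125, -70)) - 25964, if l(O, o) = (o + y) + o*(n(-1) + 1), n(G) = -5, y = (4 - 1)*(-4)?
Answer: -42308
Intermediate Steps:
y = -12 (y = 3*(-4) = -12)
l(O, o) = -12 - 3*o (l(O, o) = (o - 12) + o*(-5 + 1) = (-12 + o) + o*(-4) = (-12 + o) - 4*o = -12 - 3*o)
(-16542 + l(-125, -70)) - 25964 = (-16542 + (-12 - 3*(-70))) - 25964 = (-16542 + (-12 + 210)) - 25964 = (-16542 + 198) - 25964 = -16344 - 25964 = -42308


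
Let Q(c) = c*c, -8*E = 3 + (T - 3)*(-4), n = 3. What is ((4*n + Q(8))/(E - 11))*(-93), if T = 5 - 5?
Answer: 56544/103 ≈ 548.97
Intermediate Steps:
T = 0
E = -15/8 (E = -(3 + (0 - 3)*(-4))/8 = -(3 - 3*(-4))/8 = -(3 + 12)/8 = -1/8*15 = -15/8 ≈ -1.8750)
Q(c) = c**2
((4*n + Q(8))/(E - 11))*(-93) = ((4*3 + 8**2)/(-15/8 - 11))*(-93) = ((12 + 64)/(-103/8))*(-93) = (76*(-8/103))*(-93) = -608/103*(-93) = 56544/103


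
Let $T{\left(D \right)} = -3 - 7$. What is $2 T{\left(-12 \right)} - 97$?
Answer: $-117$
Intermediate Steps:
$T{\left(D \right)} = -10$ ($T{\left(D \right)} = -3 - 7 = -10$)
$2 T{\left(-12 \right)} - 97 = 2 \left(-10\right) - 97 = -20 - 97 = -117$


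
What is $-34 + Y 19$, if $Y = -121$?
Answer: $-2333$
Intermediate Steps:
$-34 + Y 19 = -34 - 2299 = -2333$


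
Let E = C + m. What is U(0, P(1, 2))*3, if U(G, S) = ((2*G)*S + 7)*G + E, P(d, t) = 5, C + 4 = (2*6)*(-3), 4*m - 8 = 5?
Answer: -441/4 ≈ -110.25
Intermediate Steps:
m = 13/4 (m = 2 + (¼)*5 = 2 + 5/4 = 13/4 ≈ 3.2500)
C = -40 (C = -4 + (2*6)*(-3) = -4 + 12*(-3) = -4 - 36 = -40)
E = -147/4 (E = -40 + 13/4 = -147/4 ≈ -36.750)
U(G, S) = -147/4 + G*(7 + 2*G*S) (U(G, S) = ((2*G)*S + 7)*G - 147/4 = (2*G*S + 7)*G - 147/4 = (7 + 2*G*S)*G - 147/4 = G*(7 + 2*G*S) - 147/4 = -147/4 + G*(7 + 2*G*S))
U(0, P(1, 2))*3 = (-147/4 + 7*0 + 2*5*0²)*3 = (-147/4 + 0 + 2*5*0)*3 = (-147/4 + 0 + 0)*3 = -147/4*3 = -441/4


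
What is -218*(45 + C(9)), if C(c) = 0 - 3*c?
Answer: -3924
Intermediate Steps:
C(c) = -3*c
-218*(45 + C(9)) = -218*(45 - 3*9) = -218*(45 - 27) = -218*18 = -3924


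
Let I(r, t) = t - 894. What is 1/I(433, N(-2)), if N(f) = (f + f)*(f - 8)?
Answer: -1/854 ≈ -0.0011710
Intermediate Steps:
N(f) = 2*f*(-8 + f) (N(f) = (2*f)*(-8 + f) = 2*f*(-8 + f))
I(r, t) = -894 + t
1/I(433, N(-2)) = 1/(-894 + 2*(-2)*(-8 - 2)) = 1/(-894 + 2*(-2)*(-10)) = 1/(-894 + 40) = 1/(-854) = -1/854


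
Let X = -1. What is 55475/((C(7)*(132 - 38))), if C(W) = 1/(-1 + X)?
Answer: -55475/47 ≈ -1180.3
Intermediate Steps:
C(W) = -½ (C(W) = 1/(-1 - 1) = 1/(-2) = -½)
55475/((C(7)*(132 - 38))) = 55475/((-(132 - 38)/2)) = 55475/((-½*94)) = 55475/(-47) = 55475*(-1/47) = -55475/47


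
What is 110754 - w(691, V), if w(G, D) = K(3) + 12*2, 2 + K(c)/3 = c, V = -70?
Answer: 110727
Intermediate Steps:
K(c) = -6 + 3*c
w(G, D) = 27 (w(G, D) = (-6 + 3*3) + 12*2 = (-6 + 9) + 24 = 3 + 24 = 27)
110754 - w(691, V) = 110754 - 1*27 = 110754 - 27 = 110727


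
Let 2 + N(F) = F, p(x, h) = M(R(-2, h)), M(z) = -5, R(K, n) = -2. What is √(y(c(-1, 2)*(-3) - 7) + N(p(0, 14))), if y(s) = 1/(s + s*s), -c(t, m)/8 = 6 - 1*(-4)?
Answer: I*√2312053874/18174 ≈ 2.6457*I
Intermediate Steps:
c(t, m) = -80 (c(t, m) = -8*(6 - 1*(-4)) = -8*(6 + 4) = -8*10 = -80)
y(s) = 1/(s + s²)
p(x, h) = -5
N(F) = -2 + F
√(y(c(-1, 2)*(-3) - 7) + N(p(0, 14))) = √(1/((-80*(-3) - 7)*(1 + (-80*(-3) - 7))) + (-2 - 5)) = √(1/((240 - 7)*(1 + (240 - 7))) - 7) = √(1/(233*(1 + 233)) - 7) = √((1/233)/234 - 7) = √((1/233)*(1/234) - 7) = √(1/54522 - 7) = √(-381653/54522) = I*√2312053874/18174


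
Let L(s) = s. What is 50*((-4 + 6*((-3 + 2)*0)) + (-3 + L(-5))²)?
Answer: 3000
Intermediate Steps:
50*((-4 + 6*((-3 + 2)*0)) + (-3 + L(-5))²) = 50*((-4 + 6*((-3 + 2)*0)) + (-3 - 5)²) = 50*((-4 + 6*(-1*0)) + (-8)²) = 50*((-4 + 6*0) + 64) = 50*((-4 + 0) + 64) = 50*(-4 + 64) = 50*60 = 3000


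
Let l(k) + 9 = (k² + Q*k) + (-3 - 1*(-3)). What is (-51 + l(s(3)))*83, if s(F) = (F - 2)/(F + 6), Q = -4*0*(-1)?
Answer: -403297/81 ≈ -4979.0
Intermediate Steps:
Q = 0 (Q = 0*(-1) = 0)
s(F) = (-2 + F)/(6 + F)
l(k) = -9 + k² (l(k) = -9 + ((k² + 0*k) + (-3 - 1*(-3))) = -9 + ((k² + 0) + (-3 + 3)) = -9 + (k² + 0) = -9 + k²)
(-51 + l(s(3)))*83 = (-51 + (-9 + ((-2 + 3)/(6 + 3))²))*83 = (-51 + (-9 + (1/9)²))*83 = (-51 + (-9 + ((⅑)*1)²))*83 = (-51 + (-9 + (⅑)²))*83 = (-51 + (-9 + 1/81))*83 = (-51 - 728/81)*83 = -4859/81*83 = -403297/81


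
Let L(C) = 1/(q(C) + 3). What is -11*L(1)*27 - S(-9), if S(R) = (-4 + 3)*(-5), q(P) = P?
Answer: -317/4 ≈ -79.250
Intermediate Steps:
L(C) = 1/(3 + C) (L(C) = 1/(C + 3) = 1/(3 + C))
S(R) = 5 (S(R) = -1*(-5) = 5)
-11*L(1)*27 - S(-9) = -11/(3 + 1)*27 - 1*5 = -11/4*27 - 5 = -297/4 - 5 = -317/4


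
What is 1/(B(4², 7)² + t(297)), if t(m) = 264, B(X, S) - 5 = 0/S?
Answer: 1/289 ≈ 0.0034602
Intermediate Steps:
B(X, S) = 5 (B(X, S) = 5 + 0/S = 5 + 0 = 5)
1/(B(4², 7)² + t(297)) = 1/(5² + 264) = 1/(25 + 264) = 1/289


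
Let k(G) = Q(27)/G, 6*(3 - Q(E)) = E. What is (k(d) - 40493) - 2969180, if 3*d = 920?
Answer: -5537798329/1840 ≈ -3.0097e+6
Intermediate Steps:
d = 920/3 (d = (⅓)*920 = 920/3 ≈ 306.67)
Q(E) = 3 - E/6
k(G) = -3/(2*G) (k(G) = (3 - ⅙*27)/G = (3 - 9/2)/G = -3/(2*G))
(k(d) - 40493) - 2969180 = (-3/(2*920/3) - 40493) - 2969180 = (-3/2*3/920 - 40493) - 2969180 = (-9/1840 - 40493) - 2969180 = -74507129/1840 - 2969180 = -5537798329/1840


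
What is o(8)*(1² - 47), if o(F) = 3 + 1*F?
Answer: -506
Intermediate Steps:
o(F) = 3 + F
o(8)*(1² - 47) = (3 + 8)*(1² - 47) = 11*(1 - 47) = 11*(-46) = -506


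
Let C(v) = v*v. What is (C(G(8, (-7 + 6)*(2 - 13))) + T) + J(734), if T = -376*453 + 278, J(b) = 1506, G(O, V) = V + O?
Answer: -168183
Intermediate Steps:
G(O, V) = O + V
T = -170050 (T = -170328 + 278 = -170050)
C(v) = v²
(C(G(8, (-7 + 6)*(2 - 13))) + T) + J(734) = ((8 + (-7 + 6)*(2 - 13))² - 170050) + 1506 = ((8 - 1*(-11))² - 170050) + 1506 = ((8 + 11)² - 170050) + 1506 = (19² - 170050) + 1506 = (361 - 170050) + 1506 = -169689 + 1506 = -168183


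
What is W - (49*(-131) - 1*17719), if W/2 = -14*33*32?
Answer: -5430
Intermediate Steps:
W = -29568 (W = 2*(-14*33*32) = 2*(-462*32) = 2*(-14784) = -29568)
W - (49*(-131) - 1*17719) = -29568 - (49*(-131) - 1*17719) = -29568 - (-6419 - 17719) = -29568 - 1*(-24138) = -29568 + 24138 = -5430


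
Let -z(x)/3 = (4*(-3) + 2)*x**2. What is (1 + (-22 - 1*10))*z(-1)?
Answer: -930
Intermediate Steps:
z(x) = 30*x**2 (z(x) = -3*(4*(-3) + 2)*x**2 = -3*(-12 + 2)*x**2 = -(-30)*x**2 = 30*x**2)
(1 + (-22 - 1*10))*z(-1) = (1 + (-22 - 1*10))*(30*(-1)**2) = (1 + (-22 - 10))*(30*1) = (1 - 32)*30 = -31*30 = -930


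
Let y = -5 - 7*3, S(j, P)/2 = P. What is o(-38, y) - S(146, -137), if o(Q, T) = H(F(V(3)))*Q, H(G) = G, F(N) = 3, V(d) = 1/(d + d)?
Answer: 160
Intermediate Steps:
V(d) = 1/(2*d)
S(j, P) = 2*P
y = -26 (y = -5 - 21 = -26)
o(Q, T) = 3*Q
o(-38, y) - S(146, -137) = 3*(-38) - 2*(-137) = -114 - 1*(-274) = -114 + 274 = 160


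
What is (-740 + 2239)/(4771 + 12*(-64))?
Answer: 1499/4003 ≈ 0.37447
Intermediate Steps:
(-740 + 2239)/(4771 + 12*(-64)) = 1499/(4771 - 768) = 1499/4003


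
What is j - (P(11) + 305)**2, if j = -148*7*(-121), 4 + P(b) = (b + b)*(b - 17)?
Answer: 96795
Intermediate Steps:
P(b) = -4 + 2*b*(-17 + b) (P(b) = -4 + (b + b)*(b - 17) = -4 + (2*b)*(-17 + b) = -4 + 2*b*(-17 + b))
j = 125356 (j = -1036*(-121) = 125356)
j - (P(11) + 305)**2 = 125356 - ((-4 - 34*11 + 2*11**2) + 305)**2 = 125356 - ((-4 - 374 + 2*121) + 305)**2 = 125356 - ((-4 - 374 + 242) + 305)**2 = 125356 - (-136 + 305)**2 = 125356 - 1*169**2 = 125356 - 1*28561 = 125356 - 28561 = 96795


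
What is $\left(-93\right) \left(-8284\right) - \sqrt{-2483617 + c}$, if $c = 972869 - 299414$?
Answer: $770412 - i \sqrt{1810162} \approx 7.7041 \cdot 10^{5} - 1345.4 i$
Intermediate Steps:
$c = 673455$
$\left(-93\right) \left(-8284\right) - \sqrt{-2483617 + c} = \left(-93\right) \left(-8284\right) - \sqrt{-2483617 + 673455} = 770412 - \sqrt{-1810162} = 770412 - i \sqrt{1810162}$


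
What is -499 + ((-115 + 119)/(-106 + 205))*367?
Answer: -47933/99 ≈ -484.17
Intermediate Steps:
-499 + ((-115 + 119)/(-106 + 205))*367 = -499 + (4/99)*367 = -499 + 1468/99 = -47933/99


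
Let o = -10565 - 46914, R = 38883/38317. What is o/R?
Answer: -2202422843/38883 ≈ -56642.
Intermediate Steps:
R = 38883/38317 (R = 38883*(1/38317) = 38883/38317 ≈ 1.0148)
o = -57479
o/R = -57479/38883/38317 = -57479*38317/38883 = -2202422843/38883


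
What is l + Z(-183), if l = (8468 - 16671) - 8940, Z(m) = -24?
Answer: -17167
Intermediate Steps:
l = -17143 (l = -8203 - 8940 = -17143)
l + Z(-183) = -17143 - 24 = -17167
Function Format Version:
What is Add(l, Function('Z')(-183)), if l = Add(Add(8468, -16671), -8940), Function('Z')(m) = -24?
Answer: -17167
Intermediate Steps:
l = -17143 (l = Add(-8203, -8940) = -17143)
Add(l, Function('Z')(-183)) = Add(-17143, -24) = -17167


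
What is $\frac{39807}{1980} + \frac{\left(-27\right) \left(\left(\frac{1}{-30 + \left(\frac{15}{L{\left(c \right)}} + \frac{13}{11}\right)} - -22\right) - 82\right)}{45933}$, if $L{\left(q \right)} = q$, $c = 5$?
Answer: $\frac{1204149877}{59789455} \approx 20.14$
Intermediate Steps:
$\frac{39807}{1980} + \frac{\left(-27\right) \left(\left(\frac{1}{-30 + \left(\frac{15}{L{\left(c \right)}} + \frac{13}{11}\right)} - -22\right) - 82\right)}{45933} = \frac{39807}{1980} + \frac{\left(-27\right) \left(\left(\frac{1}{-30 + \left(\frac{15}{5} + \frac{13}{11}\right)} - -22\right) - 82\right)}{45933} = 39807 \cdot \frac{1}{1980} + - 27 \left(\left(\frac{1}{-30 + \left(15 \cdot \frac{1}{5} + 13 \cdot \frac{1}{11}\right)} + 22\right) - 82\right) \frac{1}{45933} = \frac{4423}{220} + - 27 \left(\left(\frac{1}{-30 + \left(3 + \frac{13}{11}\right)} + 22\right) - 82\right) \frac{1}{45933} = \frac{4423}{220} + - 27 \left(\left(\frac{1}{-30 + \frac{46}{11}} + 22\right) - 82\right) \frac{1}{45933} = \frac{4423}{220} + - 27 \left(\left(\frac{1}{- \frac{284}{11}} + 22\right) - 82\right) \frac{1}{45933} = \frac{4423}{220} + - 27 \left(\left(- \frac{11}{284} + 22\right) - 82\right) \frac{1}{45933} = \frac{4423}{220} + - 27 \left(\frac{6237}{284} - 82\right) \frac{1}{45933} = \frac{4423}{220} + \left(-27\right) \left(- \frac{17051}{284}\right) \frac{1}{45933} = \frac{4423}{220} + \frac{460377}{284} \cdot \frac{1}{45933} = \frac{4423}{220} + \frac{153459}{4348324} = \frac{1204149877}{59789455}$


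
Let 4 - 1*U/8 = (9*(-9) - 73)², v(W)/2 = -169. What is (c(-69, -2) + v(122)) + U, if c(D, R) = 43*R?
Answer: -190120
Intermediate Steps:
v(W) = -338 (v(W) = 2*(-169) = -338)
U = -189696 (U = 32 - 8*(9*(-9) - 73)² = 32 - 8*(-81 - 73)² = 32 - 8*(-154)² = 32 - 8*23716 = 32 - 189728 = -189696)
(c(-69, -2) + v(122)) + U = (43*(-2) - 338) - 189696 = (-86 - 338) - 189696 = -424 - 189696 = -190120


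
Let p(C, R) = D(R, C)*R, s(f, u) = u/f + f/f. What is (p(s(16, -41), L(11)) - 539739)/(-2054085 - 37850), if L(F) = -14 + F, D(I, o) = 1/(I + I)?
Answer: 1079477/4183870 ≈ 0.25801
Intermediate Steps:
s(f, u) = 1 + u/f (s(f, u) = u/f + 1 = 1 + u/f)
D(I, o) = 1/(2*I)
p(C, R) = ½ (p(C, R) = (1/(2*R))*R = ½)
(p(s(16, -41), L(11)) - 539739)/(-2054085 - 37850) = (½ - 539739)/(-2054085 - 37850) = -1079477/2/(-2091935) = -1079477/2*(-1/2091935) = 1079477/4183870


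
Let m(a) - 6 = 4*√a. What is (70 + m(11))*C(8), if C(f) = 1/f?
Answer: 19/2 + √11/2 ≈ 11.158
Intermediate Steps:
m(a) = 6 + 4*√a
C(f) = 1/f
(70 + m(11))*C(8) = (70 + (6 + 4*√11))/8 = (76 + 4*√11)*(⅛) = 19/2 + √11/2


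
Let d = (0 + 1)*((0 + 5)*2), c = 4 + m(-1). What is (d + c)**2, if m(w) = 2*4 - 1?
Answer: 441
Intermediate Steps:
m(w) = 7 (m(w) = 8 - 1 = 7)
c = 11 (c = 4 + 7 = 11)
d = 10 (d = 1*(5*2) = 1*10 = 10)
(d + c)**2 = (10 + 11)**2 = 21**2 = 441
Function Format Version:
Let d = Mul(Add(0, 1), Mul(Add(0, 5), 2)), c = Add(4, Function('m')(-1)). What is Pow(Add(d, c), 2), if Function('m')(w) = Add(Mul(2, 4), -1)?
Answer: 441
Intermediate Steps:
Function('m')(w) = 7 (Function('m')(w) = Add(8, -1) = 7)
c = 11 (c = Add(4, 7) = 11)
d = 10 (d = Mul(1, Mul(5, 2)) = Mul(1, 10) = 10)
Pow(Add(d, c), 2) = Pow(Add(10, 11), 2) = Pow(21, 2) = 441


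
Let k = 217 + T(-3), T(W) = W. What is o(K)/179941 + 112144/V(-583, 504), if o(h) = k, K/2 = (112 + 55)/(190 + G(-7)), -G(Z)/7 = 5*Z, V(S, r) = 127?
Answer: 20179330682/22852507 ≈ 883.02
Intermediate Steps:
G(Z) = -35*Z
K = 334/435 (K = 2*((112 + 55)/(190 - 35*(-7))) = 2*(167/(190 + 245)) = 2*(167/435) = 334/435 ≈ 0.76782)
k = 214 (k = 217 - 3 = 214)
o(h) = 214
o(K)/179941 + 112144/V(-583, 504) = 214/179941 + 112144/127 = 20179330682/22852507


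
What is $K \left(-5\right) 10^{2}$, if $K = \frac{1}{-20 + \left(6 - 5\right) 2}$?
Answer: $\frac{250}{9} \approx 27.778$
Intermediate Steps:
$K = - \frac{1}{18}$ ($K = \frac{1}{-20 + 1 \cdot 2} = \frac{1}{-20 + 2} = \frac{1}{-18} = - \frac{1}{18} \approx -0.055556$)
$K \left(-5\right) 10^{2} = \left(- \frac{1}{18}\right) \left(-5\right) 10^{2} = \frac{5}{18} \cdot 100 = \frac{250}{9}$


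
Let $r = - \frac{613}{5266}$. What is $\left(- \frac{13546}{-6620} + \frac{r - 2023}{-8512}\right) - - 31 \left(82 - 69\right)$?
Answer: $\frac{30065596268293}{74184037760} \approx 405.28$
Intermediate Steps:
$r = - \frac{613}{5266}$ ($r = \left(-613\right) \frac{1}{5266} = - \frac{613}{5266} \approx -0.11641$)
$\left(- \frac{13546}{-6620} + \frac{r - 2023}{-8512}\right) - - 31 \left(82 - 69\right) = \left(- \frac{13546}{-6620} + \frac{- \frac{613}{5266} - 2023}{-8512}\right) - - 31 \left(82 - 69\right) = \left(\left(-13546\right) \left(- \frac{1}{6620}\right) + \left(- \frac{613}{5266} - 2023\right) \left(- \frac{1}{8512}\right)\right) - \left(-31\right) 13 = \left(\frac{6773}{3310} - - \frac{10653731}{44824192}\right) - -403 = \left(\frac{6773}{3310} + \frac{10653731}{44824192}\right) + 403 = \frac{169429051013}{74184037760} + 403 = \frac{30065596268293}{74184037760}$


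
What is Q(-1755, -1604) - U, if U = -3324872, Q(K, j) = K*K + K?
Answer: 6403142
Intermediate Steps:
Q(K, j) = K + K² (Q(K, j) = K² + K = K + K²)
Q(-1755, -1604) - U = -1755*(1 - 1755) - 1*(-3324872) = -1755*(-1754) + 3324872 = 3078270 + 3324872 = 6403142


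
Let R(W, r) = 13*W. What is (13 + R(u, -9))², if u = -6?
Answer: 4225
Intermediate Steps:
(13 + R(u, -9))² = (13 + 13*(-6))² = (13 - 78)² = (-65)² = 4225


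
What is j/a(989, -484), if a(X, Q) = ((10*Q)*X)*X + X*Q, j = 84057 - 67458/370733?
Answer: -494645021/27861375352756 ≈ -1.7754e-5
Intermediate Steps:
j = 31162636323/370733 (j = 84057 - 67458/370733 = 31162636323/370733 ≈ 84057.)
a(X, Q) = Q*X + 10*Q*X² (a(X, Q) = (10*Q*X)*X + Q*X = 10*Q*X² + Q*X = Q*X + 10*Q*X²)
j/a(989, -484) = 31162636323/(370733*((-484*989*(1 + 10*989)))) = 31162636323/(370733*((-484*989*(1 + 9890)))) = 31162636323/(370733*((-484*989*9891))) = (31162636323/370733)/(-4734584316) = (31162636323/370733)*(-1/4734584316) = -494645021/27861375352756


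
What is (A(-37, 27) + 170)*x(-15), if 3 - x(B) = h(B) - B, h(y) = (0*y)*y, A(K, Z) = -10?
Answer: -1920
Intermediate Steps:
h(y) = 0 (h(y) = 0*y = 0)
x(B) = 3 + B (x(B) = 3 - (0 - B) = 3 - (-1)*B = 3 + B)
(A(-37, 27) + 170)*x(-15) = (-10 + 170)*(3 - 15) = 160*(-12) = -1920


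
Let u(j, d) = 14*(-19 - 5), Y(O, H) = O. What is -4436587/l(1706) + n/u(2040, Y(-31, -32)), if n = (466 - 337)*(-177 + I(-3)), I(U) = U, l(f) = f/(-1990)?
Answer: 123604964375/23884 ≈ 5.1752e+6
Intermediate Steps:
l(f) = -f/1990 (l(f) = f*(-1/1990) = -f/1990)
u(j, d) = -336 (u(j, d) = 14*(-24) = -336)
n = -23220 (n = (466 - 337)*(-177 - 3) = 129*(-180) = -23220)
-4436587/l(1706) + n/u(2040, Y(-31, -32)) = -4436587/((-1/1990*1706)) - 23220/(-336) = -4436587/(-853/995) - 23220*(-1/336) = -4436587*(-995/853) + 1935/28 = 4414404065/853 + 1935/28 = 123604964375/23884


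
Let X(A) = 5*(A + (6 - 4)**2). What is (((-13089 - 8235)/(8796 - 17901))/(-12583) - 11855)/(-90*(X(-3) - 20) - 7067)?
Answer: 452735403383/218328828385 ≈ 2.0736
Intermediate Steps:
X(A) = 20 + 5*A (X(A) = 5*(A + 2**2) = 5*(A + 4) = 5*(4 + A) = 20 + 5*A)
(((-13089 - 8235)/(8796 - 17901))/(-12583) - 11855)/(-90*(X(-3) - 20) - 7067) = (((-13089 - 8235)/(8796 - 17901))/(-12583) - 11855)/(-90*((20 + 5*(-3)) - 20) - 7067) = (-21324/(-9105)*(-1/12583) - 11855)/(-90*((20 - 15) - 20) - 7067) = (-21324*(-1/9105)*(-1/12583) - 11855)/(-90*(5 - 20) - 7067) = ((7108/3035)*(-1/12583) - 11855)/(-90*(-15) - 7067) = (-7108/38189405 - 11855)/(1350 - 7067) = -452735403383/38189405/(-5717) = -452735403383/38189405*(-1/5717) = 452735403383/218328828385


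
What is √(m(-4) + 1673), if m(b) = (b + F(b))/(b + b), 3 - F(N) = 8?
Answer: √26786/4 ≈ 40.916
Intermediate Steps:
F(N) = -5 (F(N) = 3 - 1*8 = 3 - 8 = -5)
m(b) = (-5 + b)/(2*b) (m(b) = (b - 5)/(b + b) = (-5 + b)/((2*b)) = (-5 + b)*(1/(2*b)) = (-5 + b)/(2*b))
√(m(-4) + 1673) = √((½)*(-5 - 4)/(-4) + 1673) = √((½)*(-¼)*(-9) + 1673) = √(9/8 + 1673) = √(13393/8) = √26786/4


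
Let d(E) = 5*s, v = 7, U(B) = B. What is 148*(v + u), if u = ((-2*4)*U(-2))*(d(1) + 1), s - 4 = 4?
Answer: 98124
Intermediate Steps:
s = 8 (s = 4 + 4 = 8)
d(E) = 40 (d(E) = 5*8 = 40)
u = 656 (u = (-2*4*(-2))*(40 + 1) = -8*(-2)*41 = 16*41 = 656)
148*(v + u) = 148*(7 + 656) = 148*663 = 98124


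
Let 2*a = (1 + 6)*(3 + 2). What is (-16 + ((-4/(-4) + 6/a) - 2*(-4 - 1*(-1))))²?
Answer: 91809/1225 ≈ 74.946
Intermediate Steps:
a = 35/2 (a = ((1 + 6)*(3 + 2))/2 = (7*5)/2 = (½)*35 = 35/2 ≈ 17.500)
(-16 + ((-4/(-4) + 6/a) - 2*(-4 - 1*(-1))))² = (-16 + ((-4/(-4) + 6/(35/2)) - 2*(-4 - 1*(-1))))² = (-16 + ((-4*(-¼) + 6*(2/35)) - 2*(-4 + 1)))² = (-16 + ((1 + 12/35) - 2*(-3)))² = (-16 + (47/35 + 6))² = (-16 + 257/35)² = (-303/35)² = 91809/1225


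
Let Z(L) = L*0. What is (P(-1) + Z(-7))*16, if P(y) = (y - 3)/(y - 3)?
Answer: 16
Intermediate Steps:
Z(L) = 0
P(y) = 1 (P(y) = (-3 + y)/(-3 + y) = 1)
(P(-1) + Z(-7))*16 = (1 + 0)*16 = 1*16 = 16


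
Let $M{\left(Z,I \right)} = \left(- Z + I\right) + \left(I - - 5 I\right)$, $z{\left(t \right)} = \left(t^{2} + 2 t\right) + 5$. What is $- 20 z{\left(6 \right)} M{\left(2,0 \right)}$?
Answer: $2120$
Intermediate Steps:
$z{\left(t \right)} = 5 + t^{2} + 2 t$
$M{\left(Z,I \right)} = - Z + 7 I$ ($M{\left(Z,I \right)} = \left(I - Z\right) + \left(I + 5 I\right) = \left(I - Z\right) + 6 I = - Z + 7 I$)
$- 20 z{\left(6 \right)} M{\left(2,0 \right)} = - 20 \left(5 + 6^{2} + 2 \cdot 6\right) \left(\left(-1\right) 2 + 7 \cdot 0\right) = - 20 \left(5 + 36 + 12\right) \left(-2 + 0\right) = \left(-20\right) 53 \left(-2\right) = \left(-1060\right) \left(-2\right) = 2120$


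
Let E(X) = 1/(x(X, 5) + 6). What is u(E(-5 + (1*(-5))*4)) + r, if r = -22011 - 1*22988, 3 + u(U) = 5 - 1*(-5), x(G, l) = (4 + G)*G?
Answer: -44992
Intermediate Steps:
x(G, l) = G*(4 + G)
E(X) = 1/(6 + X*(4 + X)) (E(X) = 1/(X*(4 + X) + 6) = 1/(6 + X*(4 + X)))
u(U) = 7 (u(U) = -3 + (5 - 1*(-5)) = -3 + (5 + 5) = -3 + 10 = 7)
r = -44999 (r = -22011 - 22988 = -44999)
u(E(-5 + (1*(-5))*4)) + r = 7 - 44999 = -44992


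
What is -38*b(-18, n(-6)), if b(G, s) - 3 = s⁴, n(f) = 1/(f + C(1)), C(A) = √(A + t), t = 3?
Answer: -14611/128 ≈ -114.15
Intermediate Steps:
C(A) = √(3 + A) (C(A) = √(A + 3) = √(3 + A))
n(f) = 1/(2 + f) (n(f) = 1/(f + √(3 + 1)) = 1/(f + √4) = 1/(f + 2) = 1/(2 + f))
b(G, s) = 3 + s⁴
-38*b(-18, n(-6)) = -38*(3 + (1/(2 - 6))⁴) = -38*(3 + (1/(-4))⁴) = -38*(3 + (-¼)⁴) = -38*(3 + 1/256) = -38*769/256 = -14611/128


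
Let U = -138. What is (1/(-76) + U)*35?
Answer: -367115/76 ≈ -4830.5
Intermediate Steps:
(1/(-76) + U)*35 = (1/(-76) - 138)*35 = (-1/76 - 138)*35 = -10489/76*35 = -367115/76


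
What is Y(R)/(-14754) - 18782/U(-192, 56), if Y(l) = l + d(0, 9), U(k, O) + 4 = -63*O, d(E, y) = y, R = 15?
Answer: 23085405/4342594 ≈ 5.3160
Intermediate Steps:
U(k, O) = -4 - 63*O
Y(l) = 9 + l (Y(l) = l + 9 = 9 + l)
Y(R)/(-14754) - 18782/U(-192, 56) = (9 + 15)/(-14754) - 18782/(-4 - 63*56) = 24*(-1/14754) - 18782/(-4 - 3528) = -4/2459 - 18782/(-3532) = -4/2459 - 18782*(-1/3532) = -4/2459 + 9391/1766 = 23085405/4342594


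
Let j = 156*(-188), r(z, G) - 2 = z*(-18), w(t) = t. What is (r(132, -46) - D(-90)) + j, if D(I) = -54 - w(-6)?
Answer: -31654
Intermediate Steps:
r(z, G) = 2 - 18*z (r(z, G) = 2 + z*(-18) = 2 - 18*z)
j = -29328
D(I) = -48 (D(I) = -54 - 1*(-6) = -54 + 6 = -48)
(r(132, -46) - D(-90)) + j = ((2 - 18*132) - 1*(-48)) - 29328 = ((2 - 2376) + 48) - 29328 = (-2374 + 48) - 29328 = -2326 - 29328 = -31654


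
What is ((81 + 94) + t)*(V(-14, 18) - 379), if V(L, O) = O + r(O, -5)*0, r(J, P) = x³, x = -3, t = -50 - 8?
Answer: -42237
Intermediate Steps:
t = -58
r(J, P) = -27 (r(J, P) = (-3)³ = -27)
V(L, O) = O (V(L, O) = O - 27*0 = O + 0 = O)
((81 + 94) + t)*(V(-14, 18) - 379) = ((81 + 94) - 58)*(18 - 379) = (175 - 58)*(-361) = 117*(-361) = -42237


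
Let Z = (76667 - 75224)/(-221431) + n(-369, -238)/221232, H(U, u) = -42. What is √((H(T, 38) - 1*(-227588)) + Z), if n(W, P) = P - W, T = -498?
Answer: 13*√4121346798780648765009/1749557964 ≈ 477.02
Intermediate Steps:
Z = -290230315/48987622992 (Z = (76667 - 75224)/(-221431) + (-238 - 1*(-369))/221232 = 1443*(-1/221431) + (-238 + 369)*(1/221232) = -1443/221431 + 131*(1/221232) = -1443/221431 + 131/221232 = -290230315/48987622992 ≈ -0.0059246)
√((H(T, 38) - 1*(-227588)) + Z) = √((-42 - 1*(-227588)) - 290230315/48987622992) = √((-42 + 227588) - 290230315/48987622992) = √(227546 - 290230315/48987622992) = √(11146937371107317/48987622992) = 13*√4121346798780648765009/1749557964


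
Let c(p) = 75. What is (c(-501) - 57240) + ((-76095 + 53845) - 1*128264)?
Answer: -207679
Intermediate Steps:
(c(-501) - 57240) + ((-76095 + 53845) - 1*128264) = (75 - 57240) + ((-76095 + 53845) - 1*128264) = -57165 + (-22250 - 128264) = -57165 - 150514 = -207679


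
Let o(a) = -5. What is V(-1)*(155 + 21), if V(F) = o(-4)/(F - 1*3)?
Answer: 220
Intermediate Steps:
V(F) = -5/(-3 + F) (V(F) = -5/(F - 1*3) = -5/(F - 3) = -5/(-3 + F))
V(-1)*(155 + 21) = (-5/(-3 - 1))*(155 + 21) = -5/(-4)*176 = -5*(-¼)*176 = (5/4)*176 = 220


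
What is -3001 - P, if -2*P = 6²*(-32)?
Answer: -3577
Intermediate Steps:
P = 576 (P = -6²*(-32)/2 = -18*(-32) = -½*(-1152) = 576)
-3001 - P = -3001 - 1*576 = -3001 - 576 = -3577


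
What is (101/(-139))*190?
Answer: -19190/139 ≈ -138.06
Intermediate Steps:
(101/(-139))*190 = (101*(-1/139))*190 = -101/139*190 = -19190/139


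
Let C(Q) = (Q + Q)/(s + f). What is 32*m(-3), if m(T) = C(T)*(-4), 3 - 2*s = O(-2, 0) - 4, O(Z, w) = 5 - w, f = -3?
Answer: -384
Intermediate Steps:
s = 1 (s = 3/2 - ((5 - 1*0) - 4)/2 = 3/2 - ((5 + 0) - 4)/2 = 3/2 - (5 - 4)/2 = 3/2 - 1/2*1 = 3/2 - 1/2 = 1)
C(Q) = -Q (C(Q) = (Q + Q)/(1 - 3) = (2*Q)/(-2) = (2*Q)*(-1/2) = -Q)
m(T) = 4*T (m(T) = -T*(-4) = 4*T)
32*m(-3) = 32*(4*(-3)) = 32*(-12) = -384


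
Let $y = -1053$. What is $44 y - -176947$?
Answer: $130615$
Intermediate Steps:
$44 y - -176947 = 44 \left(-1053\right) - -176947 = -46332 + 176947 = 130615$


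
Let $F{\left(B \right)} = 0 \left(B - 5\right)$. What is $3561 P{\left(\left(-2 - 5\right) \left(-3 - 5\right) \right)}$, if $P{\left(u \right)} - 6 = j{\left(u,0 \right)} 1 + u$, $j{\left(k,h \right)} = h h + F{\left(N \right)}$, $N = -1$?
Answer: $220782$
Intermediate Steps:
$F{\left(B \right)} = 0$ ($F{\left(B \right)} = 0 \left(-5 + B\right) = 0$)
$j{\left(k,h \right)} = h^{2}$ ($j{\left(k,h \right)} = h h + 0 = h^{2} + 0 = h^{2}$)
$P{\left(u \right)} = 6 + u$ ($P{\left(u \right)} = 6 + \left(0^{2} \cdot 1 + u\right) = 6 + \left(0 \cdot 1 + u\right) = 6 + \left(0 + u\right) = 6 + u$)
$3561 P{\left(\left(-2 - 5\right) \left(-3 - 5\right) \right)} = 3561 \left(6 + \left(-2 - 5\right) \left(-3 - 5\right)\right) = 3561 \left(6 - -56\right) = 3561 \left(6 + 56\right) = 3561 \cdot 62 = 220782$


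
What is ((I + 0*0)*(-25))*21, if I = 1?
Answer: -525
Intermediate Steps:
((I + 0*0)*(-25))*21 = ((1 + 0*0)*(-25))*21 = ((1 + 0)*(-25))*21 = (1*(-25))*21 = -25*21 = -525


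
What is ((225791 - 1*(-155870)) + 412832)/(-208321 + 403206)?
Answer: 794493/194885 ≈ 4.0767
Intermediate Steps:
((225791 - 1*(-155870)) + 412832)/(-208321 + 403206) = ((225791 + 155870) + 412832)/194885 = (381661 + 412832)*(1/194885) = 794493*(1/194885) = 794493/194885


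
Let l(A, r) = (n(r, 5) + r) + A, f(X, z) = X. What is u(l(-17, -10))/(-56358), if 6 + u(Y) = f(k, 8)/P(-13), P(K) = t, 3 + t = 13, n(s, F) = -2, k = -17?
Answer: 77/563580 ≈ 0.00013663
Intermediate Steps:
t = 10 (t = -3 + 13 = 10)
P(K) = 10
l(A, r) = -2 + A + r (l(A, r) = (-2 + r) + A = -2 + A + r)
u(Y) = -77/10 (u(Y) = -6 - 17/10 = -77/10)
u(l(-17, -10))/(-56358) = -77/10/(-56358) = -77/10*(-1/56358) = 77/563580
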